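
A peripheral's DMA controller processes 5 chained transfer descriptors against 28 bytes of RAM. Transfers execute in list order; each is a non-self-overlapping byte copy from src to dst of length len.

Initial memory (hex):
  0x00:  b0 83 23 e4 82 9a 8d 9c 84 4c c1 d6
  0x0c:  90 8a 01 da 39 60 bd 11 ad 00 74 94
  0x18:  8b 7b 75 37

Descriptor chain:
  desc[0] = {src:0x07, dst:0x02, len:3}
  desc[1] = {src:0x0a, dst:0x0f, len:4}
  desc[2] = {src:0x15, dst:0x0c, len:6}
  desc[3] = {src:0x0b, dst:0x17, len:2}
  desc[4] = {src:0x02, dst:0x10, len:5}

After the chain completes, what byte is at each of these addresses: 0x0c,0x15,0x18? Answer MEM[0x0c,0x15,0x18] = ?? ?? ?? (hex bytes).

D0: mem[0x02..0x04] <- [9c 84 4c]
D1: mem[0x0f..0x12] <- [c1 d6 90 8a]
D2: mem[0x0c..0x11] <- [00 74 94 8b 7b 75]
D3: mem[0x17..0x18] <- [d6 00]
D4: mem[0x10..0x14] <- [9c 84 4c 9a 8d]
query mem[0x0c]=0x00, mem[0x15]=0x00, mem[0x18]=0x00

MEM[0x0c,0x15,0x18] = 00 00 00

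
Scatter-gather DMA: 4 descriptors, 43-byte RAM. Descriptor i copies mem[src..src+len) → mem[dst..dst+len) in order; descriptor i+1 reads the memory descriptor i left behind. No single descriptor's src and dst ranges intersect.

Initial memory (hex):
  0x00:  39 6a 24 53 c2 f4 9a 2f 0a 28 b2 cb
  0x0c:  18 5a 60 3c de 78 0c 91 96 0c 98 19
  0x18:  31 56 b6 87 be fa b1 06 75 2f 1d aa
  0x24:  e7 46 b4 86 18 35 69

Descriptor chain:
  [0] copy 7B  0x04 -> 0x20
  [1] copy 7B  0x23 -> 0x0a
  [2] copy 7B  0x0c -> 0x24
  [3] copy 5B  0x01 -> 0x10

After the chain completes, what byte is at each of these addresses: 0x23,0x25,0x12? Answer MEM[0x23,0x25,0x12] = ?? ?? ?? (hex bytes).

MEM[0x23,0x25,0x12] = 2f b2 53

D0: mem[0x20..0x26] <- [c2 f4 9a 2f 0a 28 b2]
D1: mem[0x0a..0x10] <- [2f 0a 28 b2 86 18 35]
D2: mem[0x24..0x2a] <- [28 b2 86 18 35 78 0c]
D3: mem[0x10..0x14] <- [6a 24 53 c2 f4]
query mem[0x23]=0x2f, mem[0x25]=0xb2, mem[0x12]=0x53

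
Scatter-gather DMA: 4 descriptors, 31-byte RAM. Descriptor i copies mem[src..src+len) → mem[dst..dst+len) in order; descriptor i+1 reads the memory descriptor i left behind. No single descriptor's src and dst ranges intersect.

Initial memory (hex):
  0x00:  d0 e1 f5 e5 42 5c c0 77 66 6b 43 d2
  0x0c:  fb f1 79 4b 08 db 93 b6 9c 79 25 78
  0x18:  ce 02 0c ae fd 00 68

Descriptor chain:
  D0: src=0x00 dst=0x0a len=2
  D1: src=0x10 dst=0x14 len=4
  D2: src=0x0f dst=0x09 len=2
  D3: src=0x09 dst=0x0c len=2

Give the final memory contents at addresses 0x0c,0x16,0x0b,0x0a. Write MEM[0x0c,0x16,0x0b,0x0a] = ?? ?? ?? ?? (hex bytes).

  after D0: wrote 2B at 0x0a = d0e1
  after D1: wrote 4B at 0x14 = 08db93b6
  after D2: wrote 2B at 0x09 = 4b08
  after D3: wrote 2B at 0x0c = 4b08
query mem[0x0c]=0x4b, mem[0x16]=0x93, mem[0x0b]=0xe1, mem[0x0a]=0x08

MEM[0x0c,0x16,0x0b,0x0a] = 4b 93 e1 08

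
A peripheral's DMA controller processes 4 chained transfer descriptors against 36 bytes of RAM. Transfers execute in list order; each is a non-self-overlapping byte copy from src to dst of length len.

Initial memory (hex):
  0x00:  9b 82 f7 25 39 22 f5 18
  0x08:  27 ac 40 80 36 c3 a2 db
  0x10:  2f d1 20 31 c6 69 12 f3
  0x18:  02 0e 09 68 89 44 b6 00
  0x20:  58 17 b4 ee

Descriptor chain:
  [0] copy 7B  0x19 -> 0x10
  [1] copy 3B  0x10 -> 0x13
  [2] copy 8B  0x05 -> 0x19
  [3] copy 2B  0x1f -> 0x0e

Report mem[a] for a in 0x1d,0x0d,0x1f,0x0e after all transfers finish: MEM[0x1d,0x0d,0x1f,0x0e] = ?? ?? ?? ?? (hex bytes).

MEM[0x1d,0x0d,0x1f,0x0e] = ac c3 80 80

  after D0: wrote 7B at 0x10 = 0e09688944b600
  after D1: wrote 3B at 0x13 = 0e0968
  after D2: wrote 8B at 0x19 = 22f51827ac408036
  after D3: wrote 2B at 0x0e = 8036
query mem[0x1d]=0xac, mem[0x0d]=0xc3, mem[0x1f]=0x80, mem[0x0e]=0x80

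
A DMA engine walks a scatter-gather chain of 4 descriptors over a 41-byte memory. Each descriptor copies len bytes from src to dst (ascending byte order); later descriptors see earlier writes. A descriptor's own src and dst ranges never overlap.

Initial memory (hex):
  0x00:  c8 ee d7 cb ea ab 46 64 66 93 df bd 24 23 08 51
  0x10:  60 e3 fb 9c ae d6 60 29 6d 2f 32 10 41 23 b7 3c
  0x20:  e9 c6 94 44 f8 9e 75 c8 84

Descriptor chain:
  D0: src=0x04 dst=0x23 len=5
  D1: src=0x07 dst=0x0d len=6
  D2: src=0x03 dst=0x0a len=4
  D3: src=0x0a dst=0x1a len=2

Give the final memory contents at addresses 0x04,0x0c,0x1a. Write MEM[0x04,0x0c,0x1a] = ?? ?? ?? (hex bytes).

  after D0: wrote 5B at 0x23 = eaab466466
  after D1: wrote 6B at 0x0d = 646693dfbd24
  after D2: wrote 4B at 0x0a = cbeaab46
  after D3: wrote 2B at 0x1a = cbea
query mem[0x04]=0xea, mem[0x0c]=0xab, mem[0x1a]=0xcb

MEM[0x04,0x0c,0x1a] = ea ab cb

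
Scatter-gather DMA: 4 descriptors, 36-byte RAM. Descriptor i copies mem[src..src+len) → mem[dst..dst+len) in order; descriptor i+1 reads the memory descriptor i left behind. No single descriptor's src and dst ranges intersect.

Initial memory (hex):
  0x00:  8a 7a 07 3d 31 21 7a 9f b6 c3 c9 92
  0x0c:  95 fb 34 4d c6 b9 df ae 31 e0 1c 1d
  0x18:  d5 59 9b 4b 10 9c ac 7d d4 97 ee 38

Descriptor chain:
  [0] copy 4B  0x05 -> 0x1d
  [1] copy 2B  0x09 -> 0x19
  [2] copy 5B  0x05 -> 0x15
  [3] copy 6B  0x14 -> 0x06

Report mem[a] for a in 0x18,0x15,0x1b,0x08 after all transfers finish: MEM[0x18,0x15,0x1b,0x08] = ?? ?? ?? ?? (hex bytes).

D0: mem[0x1d..0x20] <- [21 7a 9f b6]
D1: mem[0x19..0x1a] <- [c3 c9]
D2: mem[0x15..0x19] <- [21 7a 9f b6 c3]
D3: mem[0x06..0x0b] <- [31 21 7a 9f b6 c3]
query mem[0x18]=0xb6, mem[0x15]=0x21, mem[0x1b]=0x4b, mem[0x08]=0x7a

MEM[0x18,0x15,0x1b,0x08] = b6 21 4b 7a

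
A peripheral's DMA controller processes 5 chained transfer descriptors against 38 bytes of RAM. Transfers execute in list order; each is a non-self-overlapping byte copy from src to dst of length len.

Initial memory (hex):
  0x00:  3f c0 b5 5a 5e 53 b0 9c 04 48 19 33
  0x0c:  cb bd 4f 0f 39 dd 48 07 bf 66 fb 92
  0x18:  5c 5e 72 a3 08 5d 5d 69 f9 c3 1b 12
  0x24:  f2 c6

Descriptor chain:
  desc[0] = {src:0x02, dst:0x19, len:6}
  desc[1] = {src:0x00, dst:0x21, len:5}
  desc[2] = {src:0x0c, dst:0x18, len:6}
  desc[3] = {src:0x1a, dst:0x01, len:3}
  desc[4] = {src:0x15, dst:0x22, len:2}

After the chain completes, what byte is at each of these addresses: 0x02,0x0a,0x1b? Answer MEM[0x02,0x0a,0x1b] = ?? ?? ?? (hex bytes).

MEM[0x02,0x0a,0x1b] = 0f 19 0f

  after D0: wrote 6B at 0x19 = b55a5e53b09c
  after D1: wrote 5B at 0x21 = 3fc0b55a5e
  after D2: wrote 6B at 0x18 = cbbd4f0f39dd
  after D3: wrote 3B at 0x01 = 4f0f39
  after D4: wrote 2B at 0x22 = 66fb
query mem[0x02]=0x0f, mem[0x0a]=0x19, mem[0x1b]=0x0f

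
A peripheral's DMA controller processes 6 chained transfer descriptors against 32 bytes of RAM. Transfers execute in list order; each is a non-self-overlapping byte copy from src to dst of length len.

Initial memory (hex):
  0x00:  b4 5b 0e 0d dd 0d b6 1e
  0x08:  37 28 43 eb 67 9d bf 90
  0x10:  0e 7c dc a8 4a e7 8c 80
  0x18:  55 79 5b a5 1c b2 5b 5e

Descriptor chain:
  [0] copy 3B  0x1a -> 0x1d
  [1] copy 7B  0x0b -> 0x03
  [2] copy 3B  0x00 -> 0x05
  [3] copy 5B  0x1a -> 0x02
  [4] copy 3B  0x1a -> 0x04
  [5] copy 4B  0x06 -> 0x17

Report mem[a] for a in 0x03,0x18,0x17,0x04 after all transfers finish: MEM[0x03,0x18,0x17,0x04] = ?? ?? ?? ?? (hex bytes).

MEM[0x03,0x18,0x17,0x04] = a5 0e 1c 5b

  after D0: wrote 3B at 0x1d = 5ba51c
  after D1: wrote 7B at 0x03 = eb679dbf900e7c
  after D2: wrote 3B at 0x05 = b45b0e
  after D3: wrote 5B at 0x02 = 5ba51c5ba5
  after D4: wrote 3B at 0x04 = 5ba51c
  after D5: wrote 4B at 0x17 = 1c0e0e7c
query mem[0x03]=0xa5, mem[0x18]=0x0e, mem[0x17]=0x1c, mem[0x04]=0x5b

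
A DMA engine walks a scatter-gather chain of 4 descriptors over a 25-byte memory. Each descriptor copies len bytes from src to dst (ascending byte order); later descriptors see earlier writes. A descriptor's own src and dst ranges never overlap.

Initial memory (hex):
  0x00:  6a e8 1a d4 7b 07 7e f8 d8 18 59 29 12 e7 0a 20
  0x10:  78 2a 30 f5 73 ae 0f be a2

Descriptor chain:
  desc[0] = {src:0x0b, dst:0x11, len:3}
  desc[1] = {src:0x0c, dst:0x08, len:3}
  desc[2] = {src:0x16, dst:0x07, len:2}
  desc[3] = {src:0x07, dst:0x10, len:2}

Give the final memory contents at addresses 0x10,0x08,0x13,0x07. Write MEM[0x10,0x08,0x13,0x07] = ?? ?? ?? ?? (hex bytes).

MEM[0x10,0x08,0x13,0x07] = 0f be e7 0f

[0] 0x0b->0x11 len=3 : 29 12 e7
[1] 0x0c->0x08 len=3 : 12 e7 0a
[2] 0x16->0x07 len=2 : 0f be
[3] 0x07->0x10 len=2 : 0f be
query mem[0x10]=0x0f, mem[0x08]=0xbe, mem[0x13]=0xe7, mem[0x07]=0x0f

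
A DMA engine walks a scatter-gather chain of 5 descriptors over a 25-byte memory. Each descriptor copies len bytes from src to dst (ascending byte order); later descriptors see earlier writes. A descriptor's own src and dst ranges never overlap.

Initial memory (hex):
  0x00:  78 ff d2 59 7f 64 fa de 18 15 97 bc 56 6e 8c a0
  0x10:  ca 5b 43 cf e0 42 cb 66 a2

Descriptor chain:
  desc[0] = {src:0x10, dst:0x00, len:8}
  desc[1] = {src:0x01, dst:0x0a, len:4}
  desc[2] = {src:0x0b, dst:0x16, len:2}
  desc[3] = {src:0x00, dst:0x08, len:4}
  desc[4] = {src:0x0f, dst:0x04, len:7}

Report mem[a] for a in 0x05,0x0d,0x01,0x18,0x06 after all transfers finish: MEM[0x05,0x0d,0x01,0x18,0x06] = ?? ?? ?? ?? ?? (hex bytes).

MEM[0x05,0x0d,0x01,0x18,0x06] = ca e0 5b a2 5b

  after D0: wrote 8B at 0x00 = ca5b43cfe042cb66
  after D1: wrote 4B at 0x0a = 5b43cfe0
  after D2: wrote 2B at 0x16 = 43cf
  after D3: wrote 4B at 0x08 = ca5b43cf
  after D4: wrote 7B at 0x04 = a0ca5b43cfe042
query mem[0x05]=0xca, mem[0x0d]=0xe0, mem[0x01]=0x5b, mem[0x18]=0xa2, mem[0x06]=0x5b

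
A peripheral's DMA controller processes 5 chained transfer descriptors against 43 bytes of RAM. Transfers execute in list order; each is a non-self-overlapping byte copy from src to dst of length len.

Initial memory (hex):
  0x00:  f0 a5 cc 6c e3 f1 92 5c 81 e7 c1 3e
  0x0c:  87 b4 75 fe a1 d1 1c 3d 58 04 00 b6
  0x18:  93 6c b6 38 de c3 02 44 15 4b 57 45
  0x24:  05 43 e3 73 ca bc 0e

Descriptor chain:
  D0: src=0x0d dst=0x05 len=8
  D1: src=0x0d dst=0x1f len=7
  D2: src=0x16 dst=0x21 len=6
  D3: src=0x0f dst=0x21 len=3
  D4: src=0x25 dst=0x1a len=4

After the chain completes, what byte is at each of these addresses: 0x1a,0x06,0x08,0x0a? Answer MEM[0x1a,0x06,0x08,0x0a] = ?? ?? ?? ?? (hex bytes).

#0 dst[0x05+8] := {0xb4,0x75,0xfe,0xa1,0xd1,0x1c,0x3d,0x58}
#1 dst[0x1f+7] := {0xb4,0x75,0xfe,0xa1,0xd1,0x1c,0x3d}
#2 dst[0x21+6] := {0x00,0xb6,0x93,0x6c,0xb6,0x38}
#3 dst[0x21+3] := {0xfe,0xa1,0xd1}
#4 dst[0x1a+4] := {0xb6,0x38,0x73,0xca}
query mem[0x1a]=0xb6, mem[0x06]=0x75, mem[0x08]=0xa1, mem[0x0a]=0x1c

MEM[0x1a,0x06,0x08,0x0a] = b6 75 a1 1c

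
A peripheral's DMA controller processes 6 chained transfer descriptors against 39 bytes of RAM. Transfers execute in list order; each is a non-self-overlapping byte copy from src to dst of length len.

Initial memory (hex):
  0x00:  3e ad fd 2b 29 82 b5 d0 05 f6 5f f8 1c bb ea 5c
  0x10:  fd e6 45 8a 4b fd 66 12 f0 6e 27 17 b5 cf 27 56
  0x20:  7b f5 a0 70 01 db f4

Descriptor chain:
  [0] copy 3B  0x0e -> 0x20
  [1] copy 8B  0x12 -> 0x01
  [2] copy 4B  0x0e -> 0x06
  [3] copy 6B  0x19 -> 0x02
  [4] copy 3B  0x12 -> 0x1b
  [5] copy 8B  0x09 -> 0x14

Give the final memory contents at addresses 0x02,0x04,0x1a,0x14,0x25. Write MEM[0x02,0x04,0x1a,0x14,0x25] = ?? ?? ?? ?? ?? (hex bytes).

MEM[0x02,0x04,0x1a,0x14,0x25] = 6e 17 5c e6 db

[0] 0x0e->0x20 len=3 : ea 5c fd
[1] 0x12->0x01 len=8 : 45 8a 4b fd 66 12 f0 6e
[2] 0x0e->0x06 len=4 : ea 5c fd e6
[3] 0x19->0x02 len=6 : 6e 27 17 b5 cf 27
[4] 0x12->0x1b len=3 : 45 8a 4b
[5] 0x09->0x14 len=8 : e6 5f f8 1c bb ea 5c fd
query mem[0x02]=0x6e, mem[0x04]=0x17, mem[0x1a]=0x5c, mem[0x14]=0xe6, mem[0x25]=0xdb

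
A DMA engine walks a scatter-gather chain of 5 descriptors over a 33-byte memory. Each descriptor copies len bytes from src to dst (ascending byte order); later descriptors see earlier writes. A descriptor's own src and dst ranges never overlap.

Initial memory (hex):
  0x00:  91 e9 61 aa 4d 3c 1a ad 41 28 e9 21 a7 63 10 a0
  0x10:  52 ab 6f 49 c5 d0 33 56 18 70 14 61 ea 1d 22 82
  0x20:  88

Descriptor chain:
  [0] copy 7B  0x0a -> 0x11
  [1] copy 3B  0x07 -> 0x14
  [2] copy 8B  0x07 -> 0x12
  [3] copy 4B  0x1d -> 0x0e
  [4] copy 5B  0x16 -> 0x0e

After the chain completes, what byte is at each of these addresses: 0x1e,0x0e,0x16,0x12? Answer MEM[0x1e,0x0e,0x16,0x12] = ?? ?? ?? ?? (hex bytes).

#0 dst[0x11+7] := {0xe9,0x21,0xa7,0x63,0x10,0xa0,0x52}
#1 dst[0x14+3] := {0xad,0x41,0x28}
#2 dst[0x12+8] := {0xad,0x41,0x28,0xe9,0x21,0xa7,0x63,0x10}
#3 dst[0x0e+4] := {0x1d,0x22,0x82,0x88}
#4 dst[0x0e+5] := {0x21,0xa7,0x63,0x10,0x14}
query mem[0x1e]=0x22, mem[0x0e]=0x21, mem[0x16]=0x21, mem[0x12]=0x14

MEM[0x1e,0x0e,0x16,0x12] = 22 21 21 14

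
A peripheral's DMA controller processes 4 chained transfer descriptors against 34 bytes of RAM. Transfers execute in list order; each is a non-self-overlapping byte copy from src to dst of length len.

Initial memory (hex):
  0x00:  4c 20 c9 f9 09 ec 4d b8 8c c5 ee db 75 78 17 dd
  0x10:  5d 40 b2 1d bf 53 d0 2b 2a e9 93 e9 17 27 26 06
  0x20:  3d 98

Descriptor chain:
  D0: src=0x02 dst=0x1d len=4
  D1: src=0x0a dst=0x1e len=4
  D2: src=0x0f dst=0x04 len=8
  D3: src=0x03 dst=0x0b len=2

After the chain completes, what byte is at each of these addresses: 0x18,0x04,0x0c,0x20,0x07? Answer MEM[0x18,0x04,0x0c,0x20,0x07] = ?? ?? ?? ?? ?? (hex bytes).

#0 dst[0x1d+4] := {0xc9,0xf9,0x09,0xec}
#1 dst[0x1e+4] := {0xee,0xdb,0x75,0x78}
#2 dst[0x04+8] := {0xdd,0x5d,0x40,0xb2,0x1d,0xbf,0x53,0xd0}
#3 dst[0x0b+2] := {0xf9,0xdd}
query mem[0x18]=0x2a, mem[0x04]=0xdd, mem[0x0c]=0xdd, mem[0x20]=0x75, mem[0x07]=0xb2

MEM[0x18,0x04,0x0c,0x20,0x07] = 2a dd dd 75 b2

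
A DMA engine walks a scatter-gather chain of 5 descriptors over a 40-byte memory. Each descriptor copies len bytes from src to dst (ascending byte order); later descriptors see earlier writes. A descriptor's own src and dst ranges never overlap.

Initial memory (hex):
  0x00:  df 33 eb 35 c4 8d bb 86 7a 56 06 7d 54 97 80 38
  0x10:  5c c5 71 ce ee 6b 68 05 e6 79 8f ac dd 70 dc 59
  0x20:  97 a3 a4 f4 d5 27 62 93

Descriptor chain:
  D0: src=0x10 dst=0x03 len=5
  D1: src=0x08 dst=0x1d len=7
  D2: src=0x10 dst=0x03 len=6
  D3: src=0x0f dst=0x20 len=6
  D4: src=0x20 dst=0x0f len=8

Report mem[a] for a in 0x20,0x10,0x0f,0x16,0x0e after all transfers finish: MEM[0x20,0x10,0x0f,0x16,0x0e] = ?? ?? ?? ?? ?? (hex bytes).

  after D0: wrote 5B at 0x03 = 5cc571ceee
  after D1: wrote 7B at 0x1d = 7a56067d549780
  after D2: wrote 6B at 0x03 = 5cc571ceee6b
  after D3: wrote 6B at 0x20 = 385cc571ceee
  after D4: wrote 8B at 0x0f = 385cc571ceee6293
query mem[0x20]=0x38, mem[0x10]=0x5c, mem[0x0f]=0x38, mem[0x16]=0x93, mem[0x0e]=0x80

MEM[0x20,0x10,0x0f,0x16,0x0e] = 38 5c 38 93 80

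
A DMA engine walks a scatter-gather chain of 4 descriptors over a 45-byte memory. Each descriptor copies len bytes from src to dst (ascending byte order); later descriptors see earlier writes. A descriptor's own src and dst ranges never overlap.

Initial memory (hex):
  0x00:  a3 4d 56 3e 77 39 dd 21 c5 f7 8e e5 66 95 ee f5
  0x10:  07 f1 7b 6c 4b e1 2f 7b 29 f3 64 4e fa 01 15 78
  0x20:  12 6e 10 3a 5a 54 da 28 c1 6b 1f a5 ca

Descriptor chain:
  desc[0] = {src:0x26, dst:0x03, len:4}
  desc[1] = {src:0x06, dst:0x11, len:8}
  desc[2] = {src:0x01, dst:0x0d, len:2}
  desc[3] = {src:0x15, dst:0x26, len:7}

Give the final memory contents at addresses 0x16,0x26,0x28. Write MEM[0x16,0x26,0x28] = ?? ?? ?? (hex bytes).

MEM[0x16,0x26,0x28] = e5 8e 66

  after D0: wrote 4B at 0x03 = da28c16b
  after D1: wrote 8B at 0x11 = 6b21c5f78ee56695
  after D2: wrote 2B at 0x0d = 4d56
  after D3: wrote 7B at 0x26 = 8ee56695f3644e
query mem[0x16]=0xe5, mem[0x26]=0x8e, mem[0x28]=0x66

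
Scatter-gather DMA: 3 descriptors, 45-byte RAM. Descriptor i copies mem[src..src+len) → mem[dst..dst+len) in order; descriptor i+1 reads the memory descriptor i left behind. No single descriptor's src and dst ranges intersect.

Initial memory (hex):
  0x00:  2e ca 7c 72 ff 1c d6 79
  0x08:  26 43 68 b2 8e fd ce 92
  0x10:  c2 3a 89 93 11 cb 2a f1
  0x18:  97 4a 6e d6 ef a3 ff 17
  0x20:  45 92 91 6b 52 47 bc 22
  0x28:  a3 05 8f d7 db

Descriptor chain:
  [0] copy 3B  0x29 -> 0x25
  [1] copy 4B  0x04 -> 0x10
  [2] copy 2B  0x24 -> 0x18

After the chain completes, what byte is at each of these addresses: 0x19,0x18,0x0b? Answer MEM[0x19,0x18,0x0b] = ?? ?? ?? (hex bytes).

MEM[0x19,0x18,0x0b] = 05 52 b2

[0] 0x29->0x25 len=3 : 05 8f d7
[1] 0x04->0x10 len=4 : ff 1c d6 79
[2] 0x24->0x18 len=2 : 52 05
query mem[0x19]=0x05, mem[0x18]=0x52, mem[0x0b]=0xb2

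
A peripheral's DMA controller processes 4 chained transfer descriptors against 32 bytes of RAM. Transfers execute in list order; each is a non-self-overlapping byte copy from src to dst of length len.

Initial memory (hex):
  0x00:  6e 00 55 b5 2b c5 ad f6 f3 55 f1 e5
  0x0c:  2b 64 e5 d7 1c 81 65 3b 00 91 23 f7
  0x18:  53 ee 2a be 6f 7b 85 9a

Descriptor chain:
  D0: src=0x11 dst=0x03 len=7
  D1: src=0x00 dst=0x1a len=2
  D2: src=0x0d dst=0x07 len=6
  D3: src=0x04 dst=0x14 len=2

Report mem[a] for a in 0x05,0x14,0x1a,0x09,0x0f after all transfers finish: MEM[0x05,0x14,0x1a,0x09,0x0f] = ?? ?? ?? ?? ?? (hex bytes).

  after D0: wrote 7B at 0x03 = 81653b009123f7
  after D1: wrote 2B at 0x1a = 6e00
  after D2: wrote 6B at 0x07 = 64e5d71c8165
  after D3: wrote 2B at 0x14 = 653b
query mem[0x05]=0x3b, mem[0x14]=0x65, mem[0x1a]=0x6e, mem[0x09]=0xd7, mem[0x0f]=0xd7

MEM[0x05,0x14,0x1a,0x09,0x0f] = 3b 65 6e d7 d7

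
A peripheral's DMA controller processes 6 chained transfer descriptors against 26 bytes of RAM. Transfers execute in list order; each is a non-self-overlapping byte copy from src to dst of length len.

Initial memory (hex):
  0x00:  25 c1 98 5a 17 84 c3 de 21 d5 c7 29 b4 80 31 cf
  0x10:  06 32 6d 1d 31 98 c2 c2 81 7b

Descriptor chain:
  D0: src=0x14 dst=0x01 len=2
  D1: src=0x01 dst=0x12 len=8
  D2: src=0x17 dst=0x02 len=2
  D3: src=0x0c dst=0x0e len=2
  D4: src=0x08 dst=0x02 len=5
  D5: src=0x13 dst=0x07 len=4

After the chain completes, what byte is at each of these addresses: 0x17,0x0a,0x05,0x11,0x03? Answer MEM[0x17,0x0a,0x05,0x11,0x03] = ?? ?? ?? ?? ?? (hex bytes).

MEM[0x17,0x0a,0x05,0x11,0x03] = c3 84 29 32 d5

D0: mem[0x01..0x02] <- [31 98]
D1: mem[0x12..0x19] <- [31 98 5a 17 84 c3 de 21]
D2: mem[0x02..0x03] <- [c3 de]
D3: mem[0x0e..0x0f] <- [b4 80]
D4: mem[0x02..0x06] <- [21 d5 c7 29 b4]
D5: mem[0x07..0x0a] <- [98 5a 17 84]
query mem[0x17]=0xc3, mem[0x0a]=0x84, mem[0x05]=0x29, mem[0x11]=0x32, mem[0x03]=0xd5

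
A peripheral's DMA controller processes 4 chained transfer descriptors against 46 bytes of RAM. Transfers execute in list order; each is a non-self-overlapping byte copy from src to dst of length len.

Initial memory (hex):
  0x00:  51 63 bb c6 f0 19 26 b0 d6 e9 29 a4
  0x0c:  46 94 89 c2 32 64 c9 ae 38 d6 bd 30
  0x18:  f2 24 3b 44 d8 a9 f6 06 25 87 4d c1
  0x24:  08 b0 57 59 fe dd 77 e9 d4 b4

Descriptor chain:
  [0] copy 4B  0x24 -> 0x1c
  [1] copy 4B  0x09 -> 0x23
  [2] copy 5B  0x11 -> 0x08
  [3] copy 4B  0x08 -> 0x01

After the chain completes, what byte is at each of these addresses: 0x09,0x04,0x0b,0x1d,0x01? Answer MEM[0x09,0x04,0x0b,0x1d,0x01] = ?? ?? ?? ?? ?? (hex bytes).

MEM[0x09,0x04,0x0b,0x1d,0x01] = c9 38 38 b0 64

[0] 0x24->0x1c len=4 : 08 b0 57 59
[1] 0x09->0x23 len=4 : e9 29 a4 46
[2] 0x11->0x08 len=5 : 64 c9 ae 38 d6
[3] 0x08->0x01 len=4 : 64 c9 ae 38
query mem[0x09]=0xc9, mem[0x04]=0x38, mem[0x0b]=0x38, mem[0x1d]=0xb0, mem[0x01]=0x64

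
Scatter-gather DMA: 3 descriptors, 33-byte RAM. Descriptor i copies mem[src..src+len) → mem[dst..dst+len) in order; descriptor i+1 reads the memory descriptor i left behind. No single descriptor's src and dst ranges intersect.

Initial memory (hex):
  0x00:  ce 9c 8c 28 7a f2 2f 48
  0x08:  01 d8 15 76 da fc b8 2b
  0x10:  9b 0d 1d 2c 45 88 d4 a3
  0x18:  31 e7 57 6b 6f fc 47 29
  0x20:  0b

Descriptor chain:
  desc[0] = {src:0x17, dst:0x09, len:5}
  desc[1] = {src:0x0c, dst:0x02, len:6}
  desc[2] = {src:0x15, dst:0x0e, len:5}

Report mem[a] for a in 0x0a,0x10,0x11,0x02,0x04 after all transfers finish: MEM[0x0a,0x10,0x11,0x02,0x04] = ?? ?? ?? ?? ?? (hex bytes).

MEM[0x0a,0x10,0x11,0x02,0x04] = 31 a3 31 57 b8

  after D0: wrote 5B at 0x09 = a331e7576b
  after D1: wrote 6B at 0x02 = 576bb82b9b0d
  after D2: wrote 5B at 0x0e = 88d4a331e7
query mem[0x0a]=0x31, mem[0x10]=0xa3, mem[0x11]=0x31, mem[0x02]=0x57, mem[0x04]=0xb8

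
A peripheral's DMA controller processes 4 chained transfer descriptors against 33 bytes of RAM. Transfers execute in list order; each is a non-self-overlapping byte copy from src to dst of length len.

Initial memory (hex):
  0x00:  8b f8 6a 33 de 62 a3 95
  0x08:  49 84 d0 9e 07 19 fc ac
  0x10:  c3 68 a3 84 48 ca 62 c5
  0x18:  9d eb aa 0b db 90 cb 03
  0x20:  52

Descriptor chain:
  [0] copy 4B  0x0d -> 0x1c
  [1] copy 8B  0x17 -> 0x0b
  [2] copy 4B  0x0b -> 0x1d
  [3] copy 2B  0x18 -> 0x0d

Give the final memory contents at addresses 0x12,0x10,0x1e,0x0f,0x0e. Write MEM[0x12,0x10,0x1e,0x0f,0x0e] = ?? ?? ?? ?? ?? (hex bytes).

MEM[0x12,0x10,0x1e,0x0f,0x0e] = ac 19 9d 0b eb

#0 dst[0x1c+4] := {0x19,0xfc,0xac,0xc3}
#1 dst[0x0b+8] := {0xc5,0x9d,0xeb,0xaa,0x0b,0x19,0xfc,0xac}
#2 dst[0x1d+4] := {0xc5,0x9d,0xeb,0xaa}
#3 dst[0x0d+2] := {0x9d,0xeb}
query mem[0x12]=0xac, mem[0x10]=0x19, mem[0x1e]=0x9d, mem[0x0f]=0x0b, mem[0x0e]=0xeb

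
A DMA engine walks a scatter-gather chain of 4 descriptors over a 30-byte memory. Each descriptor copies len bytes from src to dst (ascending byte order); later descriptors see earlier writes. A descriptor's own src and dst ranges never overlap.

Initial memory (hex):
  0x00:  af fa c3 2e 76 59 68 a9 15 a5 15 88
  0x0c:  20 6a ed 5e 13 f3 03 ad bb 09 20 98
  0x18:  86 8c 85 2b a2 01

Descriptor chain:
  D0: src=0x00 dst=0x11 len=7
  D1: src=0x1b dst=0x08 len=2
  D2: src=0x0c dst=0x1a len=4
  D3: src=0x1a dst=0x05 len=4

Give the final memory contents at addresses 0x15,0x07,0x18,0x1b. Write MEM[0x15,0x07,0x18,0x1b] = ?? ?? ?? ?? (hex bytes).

MEM[0x15,0x07,0x18,0x1b] = 76 ed 86 6a

#0 dst[0x11+7] := {0xaf,0xfa,0xc3,0x2e,0x76,0x59,0x68}
#1 dst[0x08+2] := {0x2b,0xa2}
#2 dst[0x1a+4] := {0x20,0x6a,0xed,0x5e}
#3 dst[0x05+4] := {0x20,0x6a,0xed,0x5e}
query mem[0x15]=0x76, mem[0x07]=0xed, mem[0x18]=0x86, mem[0x1b]=0x6a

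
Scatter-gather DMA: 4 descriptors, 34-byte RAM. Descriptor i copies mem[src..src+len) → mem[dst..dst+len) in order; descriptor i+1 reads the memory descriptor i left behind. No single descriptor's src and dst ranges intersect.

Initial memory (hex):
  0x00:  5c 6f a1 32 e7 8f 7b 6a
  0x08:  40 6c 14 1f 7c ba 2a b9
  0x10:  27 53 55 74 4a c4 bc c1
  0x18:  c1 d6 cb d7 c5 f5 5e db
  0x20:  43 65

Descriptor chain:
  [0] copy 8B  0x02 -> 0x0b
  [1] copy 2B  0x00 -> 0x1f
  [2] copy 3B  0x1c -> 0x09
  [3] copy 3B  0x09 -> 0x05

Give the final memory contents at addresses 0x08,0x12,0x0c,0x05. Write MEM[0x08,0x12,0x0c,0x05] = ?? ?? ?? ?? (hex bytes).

MEM[0x08,0x12,0x0c,0x05] = 40 6c 32 c5

#0 dst[0x0b+8] := {0xa1,0x32,0xe7,0x8f,0x7b,0x6a,0x40,0x6c}
#1 dst[0x1f+2] := {0x5c,0x6f}
#2 dst[0x09+3] := {0xc5,0xf5,0x5e}
#3 dst[0x05+3] := {0xc5,0xf5,0x5e}
query mem[0x08]=0x40, mem[0x12]=0x6c, mem[0x0c]=0x32, mem[0x05]=0xc5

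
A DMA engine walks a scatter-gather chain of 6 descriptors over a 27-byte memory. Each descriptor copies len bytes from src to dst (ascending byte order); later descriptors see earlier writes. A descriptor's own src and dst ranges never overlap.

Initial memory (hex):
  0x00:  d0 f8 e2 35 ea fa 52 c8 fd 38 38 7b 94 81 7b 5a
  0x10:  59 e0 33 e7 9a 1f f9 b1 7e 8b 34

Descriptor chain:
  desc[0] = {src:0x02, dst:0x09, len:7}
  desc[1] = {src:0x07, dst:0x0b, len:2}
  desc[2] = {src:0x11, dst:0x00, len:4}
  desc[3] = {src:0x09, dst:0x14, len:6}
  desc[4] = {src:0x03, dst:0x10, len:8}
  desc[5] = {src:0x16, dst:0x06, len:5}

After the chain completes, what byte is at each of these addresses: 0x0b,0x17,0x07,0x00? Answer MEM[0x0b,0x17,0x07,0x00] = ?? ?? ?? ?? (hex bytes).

#0 dst[0x09+7] := {0xe2,0x35,0xea,0xfa,0x52,0xc8,0xfd}
#1 dst[0x0b+2] := {0xc8,0xfd}
#2 dst[0x00+4] := {0xe0,0x33,0xe7,0x9a}
#3 dst[0x14+6] := {0xe2,0x35,0xc8,0xfd,0x52,0xc8}
#4 dst[0x10+8] := {0x9a,0xea,0xfa,0x52,0xc8,0xfd,0xe2,0x35}
#5 dst[0x06+5] := {0xe2,0x35,0x52,0xc8,0x34}
query mem[0x0b]=0xc8, mem[0x17]=0x35, mem[0x07]=0x35, mem[0x00]=0xe0

MEM[0x0b,0x17,0x07,0x00] = c8 35 35 e0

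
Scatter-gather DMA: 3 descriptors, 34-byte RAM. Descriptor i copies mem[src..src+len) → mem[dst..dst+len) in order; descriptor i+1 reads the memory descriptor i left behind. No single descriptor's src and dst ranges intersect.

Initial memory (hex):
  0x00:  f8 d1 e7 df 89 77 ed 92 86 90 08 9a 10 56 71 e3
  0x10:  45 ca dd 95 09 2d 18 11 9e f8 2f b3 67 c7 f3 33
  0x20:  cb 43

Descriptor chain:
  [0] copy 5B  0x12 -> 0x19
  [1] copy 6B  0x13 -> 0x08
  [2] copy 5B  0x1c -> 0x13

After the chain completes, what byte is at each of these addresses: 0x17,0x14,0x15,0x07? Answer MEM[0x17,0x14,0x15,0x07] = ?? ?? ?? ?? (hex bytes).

MEM[0x17,0x14,0x15,0x07] = cb 18 f3 92

D0: mem[0x19..0x1d] <- [dd 95 09 2d 18]
D1: mem[0x08..0x0d] <- [95 09 2d 18 11 9e]
D2: mem[0x13..0x17] <- [2d 18 f3 33 cb]
query mem[0x17]=0xcb, mem[0x14]=0x18, mem[0x15]=0xf3, mem[0x07]=0x92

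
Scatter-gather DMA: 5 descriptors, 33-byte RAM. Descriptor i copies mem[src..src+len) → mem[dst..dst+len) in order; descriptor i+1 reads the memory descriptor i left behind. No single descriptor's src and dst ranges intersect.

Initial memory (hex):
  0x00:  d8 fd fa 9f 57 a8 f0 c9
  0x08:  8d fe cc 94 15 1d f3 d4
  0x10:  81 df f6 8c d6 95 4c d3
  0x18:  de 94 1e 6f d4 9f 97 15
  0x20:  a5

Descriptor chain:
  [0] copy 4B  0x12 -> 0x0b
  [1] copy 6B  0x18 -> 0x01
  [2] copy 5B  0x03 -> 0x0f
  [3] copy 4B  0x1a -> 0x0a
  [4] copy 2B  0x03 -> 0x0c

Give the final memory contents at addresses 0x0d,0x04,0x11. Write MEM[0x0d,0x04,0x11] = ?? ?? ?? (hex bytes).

#0 dst[0x0b+4] := {0xf6,0x8c,0xd6,0x95}
#1 dst[0x01+6] := {0xde,0x94,0x1e,0x6f,0xd4,0x9f}
#2 dst[0x0f+5] := {0x1e,0x6f,0xd4,0x9f,0xc9}
#3 dst[0x0a+4] := {0x1e,0x6f,0xd4,0x9f}
#4 dst[0x0c+2] := {0x1e,0x6f}
query mem[0x0d]=0x6f, mem[0x04]=0x6f, mem[0x11]=0xd4

MEM[0x0d,0x04,0x11] = 6f 6f d4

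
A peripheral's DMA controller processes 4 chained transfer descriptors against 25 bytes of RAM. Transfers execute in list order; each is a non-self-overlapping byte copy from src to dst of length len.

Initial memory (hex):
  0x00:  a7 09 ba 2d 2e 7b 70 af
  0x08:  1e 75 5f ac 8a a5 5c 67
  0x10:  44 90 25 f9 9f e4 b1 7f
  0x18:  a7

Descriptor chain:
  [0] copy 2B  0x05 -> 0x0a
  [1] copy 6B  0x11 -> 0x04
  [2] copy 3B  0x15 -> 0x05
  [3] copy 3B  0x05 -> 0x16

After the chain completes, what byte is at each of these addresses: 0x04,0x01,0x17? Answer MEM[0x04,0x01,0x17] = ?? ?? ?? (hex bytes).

MEM[0x04,0x01,0x17] = 90 09 b1

D0: mem[0x0a..0x0b] <- [7b 70]
D1: mem[0x04..0x09] <- [90 25 f9 9f e4 b1]
D2: mem[0x05..0x07] <- [e4 b1 7f]
D3: mem[0x16..0x18] <- [e4 b1 7f]
query mem[0x04]=0x90, mem[0x01]=0x09, mem[0x17]=0xb1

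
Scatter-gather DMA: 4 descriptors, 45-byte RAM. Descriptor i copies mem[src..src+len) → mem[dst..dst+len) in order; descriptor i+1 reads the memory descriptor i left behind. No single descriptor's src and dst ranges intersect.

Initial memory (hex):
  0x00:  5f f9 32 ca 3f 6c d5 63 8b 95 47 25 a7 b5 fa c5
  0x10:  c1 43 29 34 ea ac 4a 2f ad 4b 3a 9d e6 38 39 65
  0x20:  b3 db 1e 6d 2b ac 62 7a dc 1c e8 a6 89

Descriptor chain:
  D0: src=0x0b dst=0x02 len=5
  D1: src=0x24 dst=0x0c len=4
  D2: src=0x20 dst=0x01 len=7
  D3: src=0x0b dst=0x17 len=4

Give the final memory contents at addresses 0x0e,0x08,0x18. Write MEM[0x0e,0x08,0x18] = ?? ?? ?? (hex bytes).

MEM[0x0e,0x08,0x18] = 62 8b 2b

[0] 0x0b->0x02 len=5 : 25 a7 b5 fa c5
[1] 0x24->0x0c len=4 : 2b ac 62 7a
[2] 0x20->0x01 len=7 : b3 db 1e 6d 2b ac 62
[3] 0x0b->0x17 len=4 : 25 2b ac 62
query mem[0x0e]=0x62, mem[0x08]=0x8b, mem[0x18]=0x2b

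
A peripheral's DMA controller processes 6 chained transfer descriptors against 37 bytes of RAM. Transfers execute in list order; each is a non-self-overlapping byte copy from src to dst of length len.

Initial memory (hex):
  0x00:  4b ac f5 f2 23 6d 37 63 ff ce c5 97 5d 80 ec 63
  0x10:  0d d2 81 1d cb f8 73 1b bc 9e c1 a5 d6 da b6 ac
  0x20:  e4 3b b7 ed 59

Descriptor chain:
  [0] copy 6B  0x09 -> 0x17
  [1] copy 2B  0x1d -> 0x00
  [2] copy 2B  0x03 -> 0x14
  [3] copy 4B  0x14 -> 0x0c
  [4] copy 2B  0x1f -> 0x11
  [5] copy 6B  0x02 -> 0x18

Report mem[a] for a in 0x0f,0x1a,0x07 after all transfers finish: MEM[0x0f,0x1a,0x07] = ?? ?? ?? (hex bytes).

#0 dst[0x17+6] := {0xce,0xc5,0x97,0x5d,0x80,0xec}
#1 dst[0x00+2] := {0xda,0xb6}
#2 dst[0x14+2] := {0xf2,0x23}
#3 dst[0x0c+4] := {0xf2,0x23,0x73,0xce}
#4 dst[0x11+2] := {0xac,0xe4}
#5 dst[0x18+6] := {0xf5,0xf2,0x23,0x6d,0x37,0x63}
query mem[0x0f]=0xce, mem[0x1a]=0x23, mem[0x07]=0x63

MEM[0x0f,0x1a,0x07] = ce 23 63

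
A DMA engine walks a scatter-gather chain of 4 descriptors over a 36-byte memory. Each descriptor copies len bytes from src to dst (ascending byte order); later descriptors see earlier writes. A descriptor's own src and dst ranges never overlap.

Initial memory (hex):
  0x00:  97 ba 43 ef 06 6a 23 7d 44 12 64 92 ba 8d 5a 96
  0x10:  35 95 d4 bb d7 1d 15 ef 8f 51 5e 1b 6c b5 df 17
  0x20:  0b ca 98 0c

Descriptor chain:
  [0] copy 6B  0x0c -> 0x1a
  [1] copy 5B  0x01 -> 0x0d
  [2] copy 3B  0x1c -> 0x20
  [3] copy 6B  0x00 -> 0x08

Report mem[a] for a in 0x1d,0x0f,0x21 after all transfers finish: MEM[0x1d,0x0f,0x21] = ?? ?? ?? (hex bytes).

MEM[0x1d,0x0f,0x21] = 96 ef 96

  after D0: wrote 6B at 0x1a = ba8d5a963595
  after D1: wrote 5B at 0x0d = ba43ef066a
  after D2: wrote 3B at 0x20 = 5a9635
  after D3: wrote 6B at 0x08 = 97ba43ef066a
query mem[0x1d]=0x96, mem[0x0f]=0xef, mem[0x21]=0x96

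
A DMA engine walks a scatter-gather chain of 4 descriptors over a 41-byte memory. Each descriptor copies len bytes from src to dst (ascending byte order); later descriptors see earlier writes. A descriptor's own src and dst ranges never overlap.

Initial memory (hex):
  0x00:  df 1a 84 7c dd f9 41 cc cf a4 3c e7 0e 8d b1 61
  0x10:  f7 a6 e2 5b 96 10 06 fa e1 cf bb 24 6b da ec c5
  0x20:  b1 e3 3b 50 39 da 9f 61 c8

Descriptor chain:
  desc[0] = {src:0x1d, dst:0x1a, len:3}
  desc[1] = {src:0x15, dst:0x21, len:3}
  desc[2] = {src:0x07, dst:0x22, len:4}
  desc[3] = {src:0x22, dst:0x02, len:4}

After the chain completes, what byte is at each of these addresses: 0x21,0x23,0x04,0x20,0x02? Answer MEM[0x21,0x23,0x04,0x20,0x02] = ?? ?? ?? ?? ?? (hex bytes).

D0: mem[0x1a..0x1c] <- [da ec c5]
D1: mem[0x21..0x23] <- [10 06 fa]
D2: mem[0x22..0x25] <- [cc cf a4 3c]
D3: mem[0x02..0x05] <- [cc cf a4 3c]
query mem[0x21]=0x10, mem[0x23]=0xcf, mem[0x04]=0xa4, mem[0x20]=0xb1, mem[0x02]=0xcc

MEM[0x21,0x23,0x04,0x20,0x02] = 10 cf a4 b1 cc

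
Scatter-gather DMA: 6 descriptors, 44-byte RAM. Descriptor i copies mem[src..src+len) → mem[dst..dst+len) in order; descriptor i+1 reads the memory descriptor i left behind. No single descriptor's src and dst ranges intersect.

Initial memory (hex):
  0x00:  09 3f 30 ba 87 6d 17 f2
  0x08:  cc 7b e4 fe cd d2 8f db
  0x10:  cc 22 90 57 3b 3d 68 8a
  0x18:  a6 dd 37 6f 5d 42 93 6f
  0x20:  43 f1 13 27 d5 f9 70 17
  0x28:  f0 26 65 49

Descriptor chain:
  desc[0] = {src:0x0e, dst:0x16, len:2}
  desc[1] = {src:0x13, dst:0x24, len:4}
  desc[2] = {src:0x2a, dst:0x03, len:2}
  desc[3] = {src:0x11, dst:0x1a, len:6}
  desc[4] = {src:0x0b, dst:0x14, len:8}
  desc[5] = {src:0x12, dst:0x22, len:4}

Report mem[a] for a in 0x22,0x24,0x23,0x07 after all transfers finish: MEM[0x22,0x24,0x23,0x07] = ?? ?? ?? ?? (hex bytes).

D0: mem[0x16..0x17] <- [8f db]
D1: mem[0x24..0x27] <- [57 3b 3d 8f]
D2: mem[0x03..0x04] <- [65 49]
D3: mem[0x1a..0x1f] <- [22 90 57 3b 3d 8f]
D4: mem[0x14..0x1b] <- [fe cd d2 8f db cc 22 90]
D5: mem[0x22..0x25] <- [90 57 fe cd]
query mem[0x22]=0x90, mem[0x24]=0xfe, mem[0x23]=0x57, mem[0x07]=0xf2

MEM[0x22,0x24,0x23,0x07] = 90 fe 57 f2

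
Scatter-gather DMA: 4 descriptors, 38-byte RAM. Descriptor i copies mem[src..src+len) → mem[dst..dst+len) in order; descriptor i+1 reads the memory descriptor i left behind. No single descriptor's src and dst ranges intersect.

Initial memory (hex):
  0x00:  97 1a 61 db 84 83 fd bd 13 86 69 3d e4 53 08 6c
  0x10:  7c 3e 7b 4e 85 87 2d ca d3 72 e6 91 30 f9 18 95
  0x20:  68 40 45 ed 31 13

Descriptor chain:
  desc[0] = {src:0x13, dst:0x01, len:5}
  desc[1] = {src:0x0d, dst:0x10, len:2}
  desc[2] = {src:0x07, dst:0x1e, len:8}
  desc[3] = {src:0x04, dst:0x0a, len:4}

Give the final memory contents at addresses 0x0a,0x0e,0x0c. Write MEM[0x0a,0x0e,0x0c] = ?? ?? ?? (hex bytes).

[0] 0x13->0x01 len=5 : 4e 85 87 2d ca
[1] 0x0d->0x10 len=2 : 53 08
[2] 0x07->0x1e len=8 : bd 13 86 69 3d e4 53 08
[3] 0x04->0x0a len=4 : 2d ca fd bd
query mem[0x0a]=0x2d, mem[0x0e]=0x08, mem[0x0c]=0xfd

MEM[0x0a,0x0e,0x0c] = 2d 08 fd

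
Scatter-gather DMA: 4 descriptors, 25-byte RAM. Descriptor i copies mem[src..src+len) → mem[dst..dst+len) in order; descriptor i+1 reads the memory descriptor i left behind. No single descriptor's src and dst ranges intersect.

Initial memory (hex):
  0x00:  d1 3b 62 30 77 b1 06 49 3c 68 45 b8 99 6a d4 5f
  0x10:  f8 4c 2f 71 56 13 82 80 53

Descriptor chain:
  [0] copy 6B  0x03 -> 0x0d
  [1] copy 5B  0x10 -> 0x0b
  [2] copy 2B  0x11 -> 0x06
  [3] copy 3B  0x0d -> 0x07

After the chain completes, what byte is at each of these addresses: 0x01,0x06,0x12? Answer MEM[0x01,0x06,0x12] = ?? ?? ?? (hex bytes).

#0 dst[0x0d+6] := {0x30,0x77,0xb1,0x06,0x49,0x3c}
#1 dst[0x0b+5] := {0x06,0x49,0x3c,0x71,0x56}
#2 dst[0x06+2] := {0x49,0x3c}
#3 dst[0x07+3] := {0x3c,0x71,0x56}
query mem[0x01]=0x3b, mem[0x06]=0x49, mem[0x12]=0x3c

MEM[0x01,0x06,0x12] = 3b 49 3c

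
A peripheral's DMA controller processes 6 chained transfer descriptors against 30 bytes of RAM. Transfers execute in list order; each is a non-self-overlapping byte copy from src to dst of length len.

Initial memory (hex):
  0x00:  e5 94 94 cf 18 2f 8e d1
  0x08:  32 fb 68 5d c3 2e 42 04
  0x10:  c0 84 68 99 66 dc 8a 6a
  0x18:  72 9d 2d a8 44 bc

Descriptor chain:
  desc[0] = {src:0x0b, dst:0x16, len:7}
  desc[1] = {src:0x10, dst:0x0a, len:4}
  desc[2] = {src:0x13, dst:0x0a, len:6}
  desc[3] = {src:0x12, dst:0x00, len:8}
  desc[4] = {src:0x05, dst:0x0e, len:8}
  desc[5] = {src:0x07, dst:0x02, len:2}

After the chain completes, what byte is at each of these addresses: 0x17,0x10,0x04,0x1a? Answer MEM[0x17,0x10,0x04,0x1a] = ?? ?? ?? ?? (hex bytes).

MEM[0x17,0x10,0x04,0x1a] = c3 42 5d 04

#0 dst[0x16+7] := {0x5d,0xc3,0x2e,0x42,0x04,0xc0,0x84}
#1 dst[0x0a+4] := {0xc0,0x84,0x68,0x99}
#2 dst[0x0a+6] := {0x99,0x66,0xdc,0x5d,0xc3,0x2e}
#3 dst[0x00+8] := {0x68,0x99,0x66,0xdc,0x5d,0xc3,0x2e,0x42}
#4 dst[0x0e+8] := {0xc3,0x2e,0x42,0x32,0xfb,0x99,0x66,0xdc}
#5 dst[0x02+2] := {0x42,0x32}
query mem[0x17]=0xc3, mem[0x10]=0x42, mem[0x04]=0x5d, mem[0x1a]=0x04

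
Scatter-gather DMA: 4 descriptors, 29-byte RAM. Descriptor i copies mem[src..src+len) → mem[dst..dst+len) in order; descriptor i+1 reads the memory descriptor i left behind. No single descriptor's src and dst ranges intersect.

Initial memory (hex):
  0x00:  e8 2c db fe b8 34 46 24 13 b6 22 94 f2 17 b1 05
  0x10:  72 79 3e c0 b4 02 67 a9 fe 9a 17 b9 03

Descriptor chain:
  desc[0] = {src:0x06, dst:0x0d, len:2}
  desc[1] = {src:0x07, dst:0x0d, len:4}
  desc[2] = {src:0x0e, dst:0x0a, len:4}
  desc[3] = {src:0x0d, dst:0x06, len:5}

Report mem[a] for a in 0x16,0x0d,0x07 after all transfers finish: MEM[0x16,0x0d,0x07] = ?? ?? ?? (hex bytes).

[0] 0x06->0x0d len=2 : 46 24
[1] 0x07->0x0d len=4 : 24 13 b6 22
[2] 0x0e->0x0a len=4 : 13 b6 22 79
[3] 0x0d->0x06 len=5 : 79 13 b6 22 79
query mem[0x16]=0x67, mem[0x0d]=0x79, mem[0x07]=0x13

MEM[0x16,0x0d,0x07] = 67 79 13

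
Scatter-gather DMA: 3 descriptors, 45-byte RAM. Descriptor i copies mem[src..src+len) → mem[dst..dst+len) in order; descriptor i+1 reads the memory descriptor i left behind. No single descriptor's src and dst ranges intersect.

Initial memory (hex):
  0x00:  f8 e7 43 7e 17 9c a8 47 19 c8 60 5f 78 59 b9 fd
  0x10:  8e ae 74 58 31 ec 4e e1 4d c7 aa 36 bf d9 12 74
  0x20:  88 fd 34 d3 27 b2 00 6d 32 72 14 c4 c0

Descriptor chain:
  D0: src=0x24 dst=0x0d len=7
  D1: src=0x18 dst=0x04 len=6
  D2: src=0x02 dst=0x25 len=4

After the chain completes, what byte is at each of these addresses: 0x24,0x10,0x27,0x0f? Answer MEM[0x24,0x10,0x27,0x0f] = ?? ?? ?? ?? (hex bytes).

MEM[0x24,0x10,0x27,0x0f] = 27 6d 4d 00

[0] 0x24->0x0d len=7 : 27 b2 00 6d 32 72 14
[1] 0x18->0x04 len=6 : 4d c7 aa 36 bf d9
[2] 0x02->0x25 len=4 : 43 7e 4d c7
query mem[0x24]=0x27, mem[0x10]=0x6d, mem[0x27]=0x4d, mem[0x0f]=0x00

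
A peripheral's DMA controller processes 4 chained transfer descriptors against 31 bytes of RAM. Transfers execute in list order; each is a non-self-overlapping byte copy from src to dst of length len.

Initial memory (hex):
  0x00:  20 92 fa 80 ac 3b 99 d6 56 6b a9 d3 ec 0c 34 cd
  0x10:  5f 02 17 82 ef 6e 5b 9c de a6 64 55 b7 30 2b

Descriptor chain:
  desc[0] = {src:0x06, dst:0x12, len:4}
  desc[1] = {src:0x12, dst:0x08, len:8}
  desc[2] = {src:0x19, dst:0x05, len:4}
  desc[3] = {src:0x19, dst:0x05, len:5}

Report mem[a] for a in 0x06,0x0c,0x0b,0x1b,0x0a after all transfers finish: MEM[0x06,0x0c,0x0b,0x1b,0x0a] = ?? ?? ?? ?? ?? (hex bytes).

  after D0: wrote 4B at 0x12 = 99d6566b
  after D1: wrote 8B at 0x08 = 99d6566b5b9cdea6
  after D2: wrote 4B at 0x05 = a66455b7
  after D3: wrote 5B at 0x05 = a66455b730
query mem[0x06]=0x64, mem[0x0c]=0x5b, mem[0x0b]=0x6b, mem[0x1b]=0x55, mem[0x0a]=0x56

MEM[0x06,0x0c,0x0b,0x1b,0x0a] = 64 5b 6b 55 56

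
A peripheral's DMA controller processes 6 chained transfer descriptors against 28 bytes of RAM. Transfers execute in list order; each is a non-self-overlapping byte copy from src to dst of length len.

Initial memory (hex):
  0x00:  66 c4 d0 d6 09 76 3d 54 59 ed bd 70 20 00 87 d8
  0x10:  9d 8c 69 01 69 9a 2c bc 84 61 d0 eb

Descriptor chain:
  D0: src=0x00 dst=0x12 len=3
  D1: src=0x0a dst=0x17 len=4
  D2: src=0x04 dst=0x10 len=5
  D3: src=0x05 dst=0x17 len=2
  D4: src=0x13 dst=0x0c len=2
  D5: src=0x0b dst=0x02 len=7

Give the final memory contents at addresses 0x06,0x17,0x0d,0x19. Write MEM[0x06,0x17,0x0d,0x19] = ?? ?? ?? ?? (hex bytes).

MEM[0x06,0x17,0x0d,0x19] = d8 76 59 20

  after D0: wrote 3B at 0x12 = 66c4d0
  after D1: wrote 4B at 0x17 = bd702000
  after D2: wrote 5B at 0x10 = 09763d5459
  after D3: wrote 2B at 0x17 = 763d
  after D4: wrote 2B at 0x0c = 5459
  after D5: wrote 7B at 0x02 = 70545987d80976
query mem[0x06]=0xd8, mem[0x17]=0x76, mem[0x0d]=0x59, mem[0x19]=0x20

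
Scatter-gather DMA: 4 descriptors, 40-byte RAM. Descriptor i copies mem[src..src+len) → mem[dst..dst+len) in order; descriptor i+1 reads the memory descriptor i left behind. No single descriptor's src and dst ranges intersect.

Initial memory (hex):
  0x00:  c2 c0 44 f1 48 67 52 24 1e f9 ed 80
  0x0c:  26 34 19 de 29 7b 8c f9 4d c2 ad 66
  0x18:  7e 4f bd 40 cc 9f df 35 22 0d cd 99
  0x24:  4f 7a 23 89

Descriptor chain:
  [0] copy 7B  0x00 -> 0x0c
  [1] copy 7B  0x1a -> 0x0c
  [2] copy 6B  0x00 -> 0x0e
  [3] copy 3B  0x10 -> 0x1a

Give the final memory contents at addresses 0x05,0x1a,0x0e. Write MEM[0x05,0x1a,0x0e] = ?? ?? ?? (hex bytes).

MEM[0x05,0x1a,0x0e] = 67 44 c2

D0: mem[0x0c..0x12] <- [c2 c0 44 f1 48 67 52]
D1: mem[0x0c..0x12] <- [bd 40 cc 9f df 35 22]
D2: mem[0x0e..0x13] <- [c2 c0 44 f1 48 67]
D3: mem[0x1a..0x1c] <- [44 f1 48]
query mem[0x05]=0x67, mem[0x1a]=0x44, mem[0x0e]=0xc2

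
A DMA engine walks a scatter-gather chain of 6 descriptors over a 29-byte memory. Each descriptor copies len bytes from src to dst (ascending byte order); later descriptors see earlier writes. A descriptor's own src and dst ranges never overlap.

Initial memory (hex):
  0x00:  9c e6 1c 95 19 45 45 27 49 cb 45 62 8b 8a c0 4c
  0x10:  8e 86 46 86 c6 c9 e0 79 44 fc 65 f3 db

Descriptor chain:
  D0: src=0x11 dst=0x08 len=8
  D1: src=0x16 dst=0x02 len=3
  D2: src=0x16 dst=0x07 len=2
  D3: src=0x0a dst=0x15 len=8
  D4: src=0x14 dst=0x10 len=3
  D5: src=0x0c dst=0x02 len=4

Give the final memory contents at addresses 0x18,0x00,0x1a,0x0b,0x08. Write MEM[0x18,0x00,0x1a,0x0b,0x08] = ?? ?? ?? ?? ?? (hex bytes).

#0 dst[0x08+8] := {0x86,0x46,0x86,0xc6,0xc9,0xe0,0x79,0x44}
#1 dst[0x02+3] := {0xe0,0x79,0x44}
#2 dst[0x07+2] := {0xe0,0x79}
#3 dst[0x15+8] := {0x86,0xc6,0xc9,0xe0,0x79,0x44,0x8e,0x86}
#4 dst[0x10+3] := {0xc6,0x86,0xc6}
#5 dst[0x02+4] := {0xc9,0xe0,0x79,0x44}
query mem[0x18]=0xe0, mem[0x00]=0x9c, mem[0x1a]=0x44, mem[0x0b]=0xc6, mem[0x08]=0x79

MEM[0x18,0x00,0x1a,0x0b,0x08] = e0 9c 44 c6 79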